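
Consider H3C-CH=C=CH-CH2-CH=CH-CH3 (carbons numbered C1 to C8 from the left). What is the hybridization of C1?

sp³

C1 has 4 σ bonds: steric number 4 → sp3.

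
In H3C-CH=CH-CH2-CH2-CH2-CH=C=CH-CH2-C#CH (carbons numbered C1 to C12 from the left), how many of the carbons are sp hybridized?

3

C1: sp3
C2: sp2
C3: sp2
C4: sp3
C5: sp3
C6: sp3
C7: sp2
C8: sp ✓
C9: sp2
C10: sp3
C11: sp ✓
C12: sp ✓
C8, C11, C12 → 3 sp carbons.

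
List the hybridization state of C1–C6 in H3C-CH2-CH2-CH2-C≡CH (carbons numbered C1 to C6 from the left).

C1 carries 4 σ bonds, giving a steric number of 4, so it is sp3.
C2 — 4 σ bonds. Steric number 4, so sp3.
C3 has 4 σ bonds: steric number 4 → sp3.
C4: 4 σ bonds; 4 regions of electron density → sp3.
C5: 2 σ bonds, plus two π bonds; 2 regions of electron density → sp.
C6 is sp: 2 σ bonds, plus two π bonds, 2 electron-density regions.

C1 sp3, C2 sp3, C3 sp3, C4 sp3, C5 sp, C6 sp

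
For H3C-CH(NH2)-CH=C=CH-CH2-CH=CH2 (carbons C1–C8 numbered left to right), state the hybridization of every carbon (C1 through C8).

C1 — 4 σ bonds. Steric number 4, so sp3.
C2: 4 σ bonds; 4 regions of electron density → sp3.
C3 has 3 σ bonds, plus one π bond: steric number 3 → sp2.
C4 — 2 σ bonds, plus two π bonds. Steric number 2, so sp.
C5 is sp2: 3 σ bonds, plus one π bond, 3 electron-density regions.
C6 (4 σ bonds) has steric number 4: sp3.
C7: 3 σ bonds, plus one π bond — 3 electron domains, sp2.
C8 carries 3 σ bonds, plus one π bond, giving a steric number of 3, so it is sp2.

C1 sp3, C2 sp3, C3 sp2, C4 sp, C5 sp2, C6 sp3, C7 sp2, C8 sp2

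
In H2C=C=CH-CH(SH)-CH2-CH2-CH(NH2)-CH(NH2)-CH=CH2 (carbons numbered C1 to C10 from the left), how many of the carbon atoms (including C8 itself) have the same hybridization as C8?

C8 is sp3 (only σ bonds).
C1: sp2
C2: sp
C3: sp2
C4: sp3 ✓
C5: sp3 ✓
C6: sp3 ✓
C7: sp3 ✓
C8: sp3 ✓
C9: sp2
C10: sp2
5 carbons are sp3.

5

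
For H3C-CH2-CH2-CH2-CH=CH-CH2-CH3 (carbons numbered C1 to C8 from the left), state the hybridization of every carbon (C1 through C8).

C1 sp3, C2 sp3, C3 sp3, C4 sp3, C5 sp2, C6 sp2, C7 sp3, C8 sp3

C1 is sp3: 4 σ bonds, 4 electron-density regions.
C2 has 4 σ bonds: steric number 4 → sp3.
C3 — 4 σ bonds. Steric number 4, so sp3.
C4 — 4 σ bonds. Steric number 4, so sp3.
C5 — 3 σ bonds, plus one π bond. Steric number 3, so sp2.
C6 — 3 σ bonds, plus one π bond. Steric number 3, so sp2.
C7: 4 σ bonds; 4 regions of electron density → sp3.
C8 — 4 σ bonds. Steric number 4, so sp3.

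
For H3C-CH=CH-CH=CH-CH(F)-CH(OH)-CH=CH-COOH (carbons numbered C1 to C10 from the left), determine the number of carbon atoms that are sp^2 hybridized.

C1: sp3
C2: sp2 ✓
C3: sp2 ✓
C4: sp2 ✓
C5: sp2 ✓
C6: sp3
C7: sp3
C8: sp2 ✓
C9: sp2 ✓
C10: sp2 ✓
C2, C3, C4, C5, C8, C9, C10 → 7 sp2 carbons.

7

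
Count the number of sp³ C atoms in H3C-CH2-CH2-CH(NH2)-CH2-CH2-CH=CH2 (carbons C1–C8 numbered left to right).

6

C1: sp3 ✓
C2: sp3 ✓
C3: sp3 ✓
C4: sp3 ✓
C5: sp3 ✓
C6: sp3 ✓
C7: sp2
C8: sp2
C1, C2, C3, C4, C5, C6 → 6 sp3 carbons.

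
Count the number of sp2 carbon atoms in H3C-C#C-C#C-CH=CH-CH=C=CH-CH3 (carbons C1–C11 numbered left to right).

4

C1: sp3
C2: sp
C3: sp
C4: sp
C5: sp
C6: sp2 ✓
C7: sp2 ✓
C8: sp2 ✓
C9: sp
C10: sp2 ✓
C11: sp3
C6, C7, C8, C10 → 4 sp2 carbons.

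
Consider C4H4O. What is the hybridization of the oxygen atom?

sp²

One O lone pair is in the aromatic π system (p orbital), the other is in an sp2 hybrid in the ring plane; O has two σ bonds + one in-plane lone pair → sp2.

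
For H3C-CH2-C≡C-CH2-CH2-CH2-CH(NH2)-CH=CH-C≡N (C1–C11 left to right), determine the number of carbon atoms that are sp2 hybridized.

C1: sp3
C2: sp3
C3: sp
C4: sp
C5: sp3
C6: sp3
C7: sp3
C8: sp3
C9: sp2 ✓
C10: sp2 ✓
C11: sp
C9, C10 → 2 sp2 carbons.

2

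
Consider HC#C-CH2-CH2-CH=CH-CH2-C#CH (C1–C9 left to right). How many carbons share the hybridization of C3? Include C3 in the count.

C3 is sp3 (only σ bonds).
C1: sp
C2: sp
C3: sp3 ✓
C4: sp3 ✓
C5: sp2
C6: sp2
C7: sp3 ✓
C8: sp
C9: sp
3 carbons are sp3.

3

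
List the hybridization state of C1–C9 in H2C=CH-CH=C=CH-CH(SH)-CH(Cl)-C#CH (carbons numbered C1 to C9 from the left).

C1: 3 σ bonds, plus one π bond; 3 regions of electron density → sp2.
C2 is sp2: 3 σ bonds, plus one π bond, 3 electron-density regions.
C3: 3 σ bonds, plus one π bond — 3 electron domains, sp2.
C4 is sp: 2 σ bonds, plus two π bonds, 2 electron-density regions.
C5: 3 σ bonds, plus one π bond — 3 electron domains, sp2.
C6: 4 σ bonds; 4 regions of electron density → sp3.
C7: 4 σ bonds — 4 electron domains, sp3.
C8 — 2 σ bonds, plus two π bonds. Steric number 2, so sp.
C9: 2 σ bonds, plus two π bonds; 2 regions of electron density → sp.

C1 sp2, C2 sp2, C3 sp2, C4 sp, C5 sp2, C6 sp3, C7 sp3, C8 sp, C9 sp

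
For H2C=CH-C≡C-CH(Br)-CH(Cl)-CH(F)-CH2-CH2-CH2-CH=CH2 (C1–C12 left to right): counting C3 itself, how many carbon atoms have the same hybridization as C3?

2

C3 is sp (two π bonds).
C1: sp2
C2: sp2
C3: sp ✓
C4: sp ✓
C5: sp3
C6: sp3
C7: sp3
C8: sp3
C9: sp3
C10: sp3
C11: sp2
C12: sp2
2 carbons are sp.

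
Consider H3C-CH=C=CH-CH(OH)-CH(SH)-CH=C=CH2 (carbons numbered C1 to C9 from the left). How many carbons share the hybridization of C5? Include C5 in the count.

3

C5 is sp3 (only σ bonds).
C1: sp3 ✓
C2: sp2
C3: sp
C4: sp2
C5: sp3 ✓
C6: sp3 ✓
C7: sp2
C8: sp
C9: sp2
3 carbons are sp3.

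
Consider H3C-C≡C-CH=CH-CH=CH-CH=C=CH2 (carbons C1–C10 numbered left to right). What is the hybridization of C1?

sp³

C1: 4 σ bonds; 4 regions of electron density → sp3.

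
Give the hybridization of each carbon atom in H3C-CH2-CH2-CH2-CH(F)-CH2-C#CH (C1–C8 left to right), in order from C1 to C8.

C1: 4 σ bonds — 4 electron domains, sp3.
C2 (4 σ bonds) has steric number 4: sp3.
C3 — 4 σ bonds. Steric number 4, so sp3.
C4 carries 4 σ bonds, giving a steric number of 4, so it is sp3.
C5: 4 σ bonds — 4 electron domains, sp3.
C6 carries 4 σ bonds, giving a steric number of 4, so it is sp3.
C7: 2 σ bonds, plus two π bonds; 2 regions of electron density → sp.
C8: 2 σ bonds, plus two π bonds; 2 regions of electron density → sp.

C1 sp3, C2 sp3, C3 sp3, C4 sp3, C5 sp3, C6 sp3, C7 sp, C8 sp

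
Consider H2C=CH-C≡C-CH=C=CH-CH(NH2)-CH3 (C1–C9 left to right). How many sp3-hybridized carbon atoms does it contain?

2

C1: sp2
C2: sp2
C3: sp
C4: sp
C5: sp2
C6: sp
C7: sp2
C8: sp3 ✓
C9: sp3 ✓
C8, C9 → 2 sp3 carbons.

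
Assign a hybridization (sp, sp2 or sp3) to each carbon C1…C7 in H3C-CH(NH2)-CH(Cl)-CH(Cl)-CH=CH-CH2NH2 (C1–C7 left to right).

C1 is sp3: 4 σ bonds, 4 electron-density regions.
C2 (4 σ bonds) has steric number 4: sp3.
C3 carries 4 σ bonds, giving a steric number of 4, so it is sp3.
C4 carries 4 σ bonds, giving a steric number of 4, so it is sp3.
C5: 3 σ bonds, plus one π bond — 3 electron domains, sp2.
C6 has 3 σ bonds, plus one π bond: steric number 3 → sp2.
C7 carries 4 σ bonds, giving a steric number of 4, so it is sp3.

C1 sp3, C2 sp3, C3 sp3, C4 sp3, C5 sp2, C6 sp2, C7 sp3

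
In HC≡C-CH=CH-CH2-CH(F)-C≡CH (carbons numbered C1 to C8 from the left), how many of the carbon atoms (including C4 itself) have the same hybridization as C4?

2

C4 is sp2 (one π bond).
C1: sp
C2: sp
C3: sp2 ✓
C4: sp2 ✓
C5: sp3
C6: sp3
C7: sp
C8: sp
2 carbons are sp2.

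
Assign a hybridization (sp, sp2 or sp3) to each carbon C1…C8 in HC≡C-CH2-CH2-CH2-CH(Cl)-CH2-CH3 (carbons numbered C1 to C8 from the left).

C1 sp, C2 sp, C3 sp3, C4 sp3, C5 sp3, C6 sp3, C7 sp3, C8 sp3

C1 has 2 σ bonds, plus two π bonds: steric number 2 → sp.
C2 carries 2 σ bonds, plus two π bonds, giving a steric number of 2, so it is sp.
C3: 4 σ bonds; 4 regions of electron density → sp3.
C4 (4 σ bonds) has steric number 4: sp3.
C5 is sp3: 4 σ bonds, 4 electron-density regions.
C6: 4 σ bonds; 4 regions of electron density → sp3.
C7: 4 σ bonds; 4 regions of electron density → sp3.
C8 (4 σ bonds) has steric number 4: sp3.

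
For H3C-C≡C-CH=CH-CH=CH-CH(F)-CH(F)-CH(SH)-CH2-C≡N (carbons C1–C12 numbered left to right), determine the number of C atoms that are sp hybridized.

3

C1: sp3
C2: sp ✓
C3: sp ✓
C4: sp2
C5: sp2
C6: sp2
C7: sp2
C8: sp3
C9: sp3
C10: sp3
C11: sp3
C12: sp ✓
C2, C3, C12 → 3 sp carbons.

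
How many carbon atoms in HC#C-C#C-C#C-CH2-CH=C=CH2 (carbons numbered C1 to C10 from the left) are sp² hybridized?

C1: sp
C2: sp
C3: sp
C4: sp
C5: sp
C6: sp
C7: sp3
C8: sp2 ✓
C9: sp
C10: sp2 ✓
C8, C10 → 2 sp2 carbons.

2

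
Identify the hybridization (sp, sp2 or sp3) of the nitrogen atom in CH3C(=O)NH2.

sp²

The nitrogen lone pair is delocalised into the carbonyl π system (amide resonance), so N is planar sp2 rather than the sp3 a naive steric count of 4 would suggest.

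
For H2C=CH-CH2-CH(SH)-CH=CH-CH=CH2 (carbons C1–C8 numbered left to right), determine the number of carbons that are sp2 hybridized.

C1: sp2 ✓
C2: sp2 ✓
C3: sp3
C4: sp3
C5: sp2 ✓
C6: sp2 ✓
C7: sp2 ✓
C8: sp2 ✓
C1, C2, C5, C6, C7, C8 → 6 sp2 carbons.

6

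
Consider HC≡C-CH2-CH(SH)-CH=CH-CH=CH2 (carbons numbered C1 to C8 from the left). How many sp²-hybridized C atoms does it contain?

C1: sp
C2: sp
C3: sp3
C4: sp3
C5: sp2 ✓
C6: sp2 ✓
C7: sp2 ✓
C8: sp2 ✓
C5, C6, C7, C8 → 4 sp2 carbons.

4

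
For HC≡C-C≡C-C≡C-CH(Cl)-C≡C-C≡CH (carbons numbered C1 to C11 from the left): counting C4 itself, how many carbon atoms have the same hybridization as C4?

C4 is sp (two π bonds).
C1: sp ✓
C2: sp ✓
C3: sp ✓
C4: sp ✓
C5: sp ✓
C6: sp ✓
C7: sp3
C8: sp ✓
C9: sp ✓
C10: sp ✓
C11: sp ✓
10 carbons are sp.

10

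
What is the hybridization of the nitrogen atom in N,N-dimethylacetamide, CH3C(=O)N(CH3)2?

Amide resonance: N lone pair conjugated with C=O → sp2.

sp²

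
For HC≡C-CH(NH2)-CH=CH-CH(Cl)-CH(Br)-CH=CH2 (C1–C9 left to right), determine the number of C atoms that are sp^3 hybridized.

3

C1: sp
C2: sp
C3: sp3 ✓
C4: sp2
C5: sp2
C6: sp3 ✓
C7: sp3 ✓
C8: sp2
C9: sp2
C3, C6, C7 → 3 sp3 carbons.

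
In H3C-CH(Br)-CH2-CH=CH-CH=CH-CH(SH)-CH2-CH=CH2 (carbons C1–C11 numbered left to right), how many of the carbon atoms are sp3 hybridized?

5

C1: sp3 ✓
C2: sp3 ✓
C3: sp3 ✓
C4: sp2
C5: sp2
C6: sp2
C7: sp2
C8: sp3 ✓
C9: sp3 ✓
C10: sp2
C11: sp2
C1, C2, C3, C8, C9 → 5 sp3 carbons.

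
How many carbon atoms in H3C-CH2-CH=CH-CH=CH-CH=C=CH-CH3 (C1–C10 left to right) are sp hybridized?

C1: sp3
C2: sp3
C3: sp2
C4: sp2
C5: sp2
C6: sp2
C7: sp2
C8: sp ✓
C9: sp2
C10: sp3
C8 → 1 sp carbon.

1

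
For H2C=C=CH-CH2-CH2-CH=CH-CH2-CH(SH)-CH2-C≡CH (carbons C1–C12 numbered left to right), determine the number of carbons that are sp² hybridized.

4

C1: sp2 ✓
C2: sp
C3: sp2 ✓
C4: sp3
C5: sp3
C6: sp2 ✓
C7: sp2 ✓
C8: sp3
C9: sp3
C10: sp3
C11: sp
C12: sp
C1, C3, C6, C7 → 4 sp2 carbons.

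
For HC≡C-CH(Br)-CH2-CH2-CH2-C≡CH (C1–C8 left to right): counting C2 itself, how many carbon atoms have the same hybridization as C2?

4

C2 is sp (two π bonds).
C1: sp ✓
C2: sp ✓
C3: sp3
C4: sp3
C5: sp3
C6: sp3
C7: sp ✓
C8: sp ✓
4 carbons are sp.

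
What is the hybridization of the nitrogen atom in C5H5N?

sp^2

N has two σ bonds and one lone pair in the ring plane (steric number 3 → sp2); its p orbital contributes one electron to the aromatic π system via the C=N double bond.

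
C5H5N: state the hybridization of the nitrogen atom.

sp^2

N has two σ bonds and one lone pair in the ring plane (steric number 3 → sp2); its p orbital contributes one electron to the aromatic π system via the C=N double bond.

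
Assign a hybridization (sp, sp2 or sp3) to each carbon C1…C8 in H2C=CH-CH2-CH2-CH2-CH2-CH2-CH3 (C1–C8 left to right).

C1 carries 3 σ bonds, plus one π bond, giving a steric number of 3, so it is sp2.
C2: 3 σ bonds, plus one π bond; 3 regions of electron density → sp2.
C3 — 4 σ bonds. Steric number 4, so sp3.
C4: 4 σ bonds; 4 regions of electron density → sp3.
C5 is sp3: 4 σ bonds, 4 electron-density regions.
C6 carries 4 σ bonds, giving a steric number of 4, so it is sp3.
C7 — 4 σ bonds. Steric number 4, so sp3.
C8: 4 σ bonds; 4 regions of electron density → sp3.

C1 sp2, C2 sp2, C3 sp3, C4 sp3, C5 sp3, C6 sp3, C7 sp3, C8 sp3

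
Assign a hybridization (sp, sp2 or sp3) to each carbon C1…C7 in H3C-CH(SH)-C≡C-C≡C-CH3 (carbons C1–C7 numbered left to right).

C1 sp3, C2 sp3, C3 sp, C4 sp, C5 sp, C6 sp, C7 sp3

C1 has 4 σ bonds: steric number 4 → sp3.
C2 (4 σ bonds) has steric number 4: sp3.
C3: 2 σ bonds, plus two π bonds; 2 regions of electron density → sp.
C4 (2 σ bonds, plus two π bonds) has steric number 2: sp.
C5 has 2 σ bonds, plus two π bonds: steric number 2 → sp.
C6: 2 σ bonds, plus two π bonds; 2 regions of electron density → sp.
C7: 4 σ bonds — 4 electron domains, sp3.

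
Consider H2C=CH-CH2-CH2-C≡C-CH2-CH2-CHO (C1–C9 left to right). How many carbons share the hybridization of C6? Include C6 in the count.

2

C6 is sp (two π bonds).
C1: sp2
C2: sp2
C3: sp3
C4: sp3
C5: sp ✓
C6: sp ✓
C7: sp3
C8: sp3
C9: sp2
2 carbons are sp.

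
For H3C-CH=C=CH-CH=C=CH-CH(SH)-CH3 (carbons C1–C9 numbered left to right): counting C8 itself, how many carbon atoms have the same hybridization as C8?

C8 is sp3 (only σ bonds).
C1: sp3 ✓
C2: sp2
C3: sp
C4: sp2
C5: sp2
C6: sp
C7: sp2
C8: sp3 ✓
C9: sp3 ✓
3 carbons are sp3.

3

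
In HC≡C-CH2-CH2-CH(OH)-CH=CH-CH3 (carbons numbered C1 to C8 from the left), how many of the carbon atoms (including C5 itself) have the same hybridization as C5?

C5 is sp3 (only σ bonds).
C1: sp
C2: sp
C3: sp3 ✓
C4: sp3 ✓
C5: sp3 ✓
C6: sp2
C7: sp2
C8: sp3 ✓
4 carbons are sp3.

4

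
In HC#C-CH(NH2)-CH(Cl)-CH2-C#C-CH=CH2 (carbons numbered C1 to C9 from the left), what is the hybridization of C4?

sp³

C4 has 4 σ bonds: steric number 4 → sp3.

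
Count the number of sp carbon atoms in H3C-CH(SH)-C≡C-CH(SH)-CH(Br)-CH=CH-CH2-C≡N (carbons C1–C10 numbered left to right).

C1: sp3
C2: sp3
C3: sp ✓
C4: sp ✓
C5: sp3
C6: sp3
C7: sp2
C8: sp2
C9: sp3
C10: sp ✓
C3, C4, C10 → 3 sp carbons.

3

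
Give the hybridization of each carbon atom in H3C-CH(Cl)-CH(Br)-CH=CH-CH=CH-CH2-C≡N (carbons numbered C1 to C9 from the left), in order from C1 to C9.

C1: 4 σ bonds — 4 electron domains, sp3.
C2: 4 σ bonds — 4 electron domains, sp3.
C3 carries 4 σ bonds, giving a steric number of 4, so it is sp3.
C4 (3 σ bonds, plus one π bond) has steric number 3: sp2.
C5 has 3 σ bonds, plus one π bond: steric number 3 → sp2.
C6 is sp2: 3 σ bonds, plus one π bond, 3 electron-density regions.
C7: 3 σ bonds, plus one π bond; 3 regions of electron density → sp2.
C8 has 4 σ bonds: steric number 4 → sp3.
C9 has 2 σ bonds, plus two π bonds: steric number 2 → sp.

C1 sp3, C2 sp3, C3 sp3, C4 sp2, C5 sp2, C6 sp2, C7 sp2, C8 sp3, C9 sp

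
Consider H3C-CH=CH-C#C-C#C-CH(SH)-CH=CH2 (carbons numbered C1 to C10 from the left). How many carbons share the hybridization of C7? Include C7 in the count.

C7 is sp (two π bonds).
C1: sp3
C2: sp2
C3: sp2
C4: sp ✓
C5: sp ✓
C6: sp ✓
C7: sp ✓
C8: sp3
C9: sp2
C10: sp2
4 carbons are sp.

4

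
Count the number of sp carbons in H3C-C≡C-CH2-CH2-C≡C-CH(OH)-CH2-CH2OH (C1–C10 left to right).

C1: sp3
C2: sp ✓
C3: sp ✓
C4: sp3
C5: sp3
C6: sp ✓
C7: sp ✓
C8: sp3
C9: sp3
C10: sp3
C2, C3, C6, C7 → 4 sp carbons.

4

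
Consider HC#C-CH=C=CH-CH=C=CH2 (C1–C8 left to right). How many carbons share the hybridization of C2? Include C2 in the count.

4

C2 is sp (two π bonds).
C1: sp ✓
C2: sp ✓
C3: sp2
C4: sp ✓
C5: sp2
C6: sp2
C7: sp ✓
C8: sp2
4 carbons are sp.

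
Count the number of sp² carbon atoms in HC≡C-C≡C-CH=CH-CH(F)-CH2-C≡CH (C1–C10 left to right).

2

C1: sp
C2: sp
C3: sp
C4: sp
C5: sp2 ✓
C6: sp2 ✓
C7: sp3
C8: sp3
C9: sp
C10: sp
C5, C6 → 2 sp2 carbons.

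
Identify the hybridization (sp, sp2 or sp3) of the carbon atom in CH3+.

Three σ bonds to H, empty p orbital → sp2, trigonal planar.

sp²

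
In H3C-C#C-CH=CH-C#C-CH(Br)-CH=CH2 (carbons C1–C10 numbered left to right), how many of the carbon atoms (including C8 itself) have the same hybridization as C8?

C8 is sp3 (only σ bonds).
C1: sp3 ✓
C2: sp
C3: sp
C4: sp2
C5: sp2
C6: sp
C7: sp
C8: sp3 ✓
C9: sp2
C10: sp2
2 carbons are sp3.

2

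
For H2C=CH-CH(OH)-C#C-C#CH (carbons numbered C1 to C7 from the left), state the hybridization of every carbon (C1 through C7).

C1 is sp2: 3 σ bonds, plus one π bond, 3 electron-density regions.
C2 — 3 σ bonds, plus one π bond. Steric number 3, so sp2.
C3: 4 σ bonds — 4 electron domains, sp3.
C4: 2 σ bonds, plus two π bonds — 2 electron domains, sp.
C5 (2 σ bonds, plus two π bonds) has steric number 2: sp.
C6 (2 σ bonds, plus two π bonds) has steric number 2: sp.
C7 — 2 σ bonds, plus two π bonds. Steric number 2, so sp.

C1 sp2, C2 sp2, C3 sp3, C4 sp, C5 sp, C6 sp, C7 sp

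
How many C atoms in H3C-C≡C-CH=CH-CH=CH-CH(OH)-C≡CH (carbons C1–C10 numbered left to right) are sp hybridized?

C1: sp3
C2: sp ✓
C3: sp ✓
C4: sp2
C5: sp2
C6: sp2
C7: sp2
C8: sp3
C9: sp ✓
C10: sp ✓
C2, C3, C9, C10 → 4 sp carbons.

4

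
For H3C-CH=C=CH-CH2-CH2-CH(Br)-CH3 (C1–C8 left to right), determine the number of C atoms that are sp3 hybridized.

C1: sp3 ✓
C2: sp2
C3: sp
C4: sp2
C5: sp3 ✓
C6: sp3 ✓
C7: sp3 ✓
C8: sp3 ✓
C1, C5, C6, C7, C8 → 5 sp3 carbons.

5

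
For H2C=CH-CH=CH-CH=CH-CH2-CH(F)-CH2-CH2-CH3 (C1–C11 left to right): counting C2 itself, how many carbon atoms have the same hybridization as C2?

C2 is sp2 (one π bond).
C1: sp2 ✓
C2: sp2 ✓
C3: sp2 ✓
C4: sp2 ✓
C5: sp2 ✓
C6: sp2 ✓
C7: sp3
C8: sp3
C9: sp3
C10: sp3
C11: sp3
6 carbons are sp2.

6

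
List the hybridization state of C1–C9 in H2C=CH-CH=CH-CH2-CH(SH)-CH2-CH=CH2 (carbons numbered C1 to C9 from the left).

C1 carries 3 σ bonds, plus one π bond, giving a steric number of 3, so it is sp2.
C2 has 3 σ bonds, plus one π bond: steric number 3 → sp2.
C3 (3 σ bonds, plus one π bond) has steric number 3: sp2.
C4 — 3 σ bonds, plus one π bond. Steric number 3, so sp2.
C5 (4 σ bonds) has steric number 4: sp3.
C6 carries 4 σ bonds, giving a steric number of 4, so it is sp3.
C7 (4 σ bonds) has steric number 4: sp3.
C8 is sp2: 3 σ bonds, plus one π bond, 3 electron-density regions.
C9: 3 σ bonds, plus one π bond; 3 regions of electron density → sp2.

C1 sp2, C2 sp2, C3 sp2, C4 sp2, C5 sp3, C6 sp3, C7 sp3, C8 sp2, C9 sp2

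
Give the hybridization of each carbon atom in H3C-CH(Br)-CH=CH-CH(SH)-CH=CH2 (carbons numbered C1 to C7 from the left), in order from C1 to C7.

C1: 4 σ bonds — 4 electron domains, sp3.
C2: 4 σ bonds — 4 electron domains, sp3.
C3: 3 σ bonds, plus one π bond; 3 regions of electron density → sp2.
C4 is sp2: 3 σ bonds, plus one π bond, 3 electron-density regions.
C5: 4 σ bonds — 4 electron domains, sp3.
C6 — 3 σ bonds, plus one π bond. Steric number 3, so sp2.
C7 is sp2: 3 σ bonds, plus one π bond, 3 electron-density regions.

C1 sp3, C2 sp3, C3 sp2, C4 sp2, C5 sp3, C6 sp2, C7 sp2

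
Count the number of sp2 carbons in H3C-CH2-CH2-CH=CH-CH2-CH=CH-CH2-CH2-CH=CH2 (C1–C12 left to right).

C1: sp3
C2: sp3
C3: sp3
C4: sp2 ✓
C5: sp2 ✓
C6: sp3
C7: sp2 ✓
C8: sp2 ✓
C9: sp3
C10: sp3
C11: sp2 ✓
C12: sp2 ✓
C4, C5, C7, C8, C11, C12 → 6 sp2 carbons.

6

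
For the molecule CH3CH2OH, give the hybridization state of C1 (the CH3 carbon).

sp^3

C1 (the CH3 carbon) is sp3: 4 σ bonds, 4 electron-density regions.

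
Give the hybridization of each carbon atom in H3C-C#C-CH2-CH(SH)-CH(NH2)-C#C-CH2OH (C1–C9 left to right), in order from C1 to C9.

C1 sp3, C2 sp, C3 sp, C4 sp3, C5 sp3, C6 sp3, C7 sp, C8 sp, C9 sp3

C1 carries 4 σ bonds, giving a steric number of 4, so it is sp3.
C2 (2 σ bonds, plus two π bonds) has steric number 2: sp.
C3 has 2 σ bonds, plus two π bonds: steric number 2 → sp.
C4: 4 σ bonds; 4 regions of electron density → sp3.
C5: 4 σ bonds — 4 electron domains, sp3.
C6 — 4 σ bonds. Steric number 4, so sp3.
C7 is sp: 2 σ bonds, plus two π bonds, 2 electron-density regions.
C8: 2 σ bonds, plus two π bonds; 2 regions of electron density → sp.
C9 (4 σ bonds) has steric number 4: sp3.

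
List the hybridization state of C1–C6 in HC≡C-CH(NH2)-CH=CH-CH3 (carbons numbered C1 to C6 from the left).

C1: 2 σ bonds, plus two π bonds; 2 regions of electron density → sp.
C2 — 2 σ bonds, plus two π bonds. Steric number 2, so sp.
C3 is sp3: 4 σ bonds, 4 electron-density regions.
C4 — 3 σ bonds, plus one π bond. Steric number 3, so sp2.
C5: 3 σ bonds, plus one π bond — 3 electron domains, sp2.
C6 (4 σ bonds) has steric number 4: sp3.

C1 sp, C2 sp, C3 sp3, C4 sp2, C5 sp2, C6 sp3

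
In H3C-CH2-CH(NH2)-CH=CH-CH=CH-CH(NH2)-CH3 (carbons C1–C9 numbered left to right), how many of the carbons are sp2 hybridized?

C1: sp3
C2: sp3
C3: sp3
C4: sp2 ✓
C5: sp2 ✓
C6: sp2 ✓
C7: sp2 ✓
C8: sp3
C9: sp3
C4, C5, C6, C7 → 4 sp2 carbons.

4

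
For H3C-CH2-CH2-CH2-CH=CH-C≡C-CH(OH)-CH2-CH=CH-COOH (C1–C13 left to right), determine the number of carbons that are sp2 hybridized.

5

C1: sp3
C2: sp3
C3: sp3
C4: sp3
C5: sp2 ✓
C6: sp2 ✓
C7: sp
C8: sp
C9: sp3
C10: sp3
C11: sp2 ✓
C12: sp2 ✓
C13: sp2 ✓
C5, C6, C11, C12, C13 → 5 sp2 carbons.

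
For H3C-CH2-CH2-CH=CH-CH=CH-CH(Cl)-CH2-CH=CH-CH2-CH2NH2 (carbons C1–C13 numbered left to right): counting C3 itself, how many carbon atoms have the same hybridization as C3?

C3 is sp3 (only σ bonds).
C1: sp3 ✓
C2: sp3 ✓
C3: sp3 ✓
C4: sp2
C5: sp2
C6: sp2
C7: sp2
C8: sp3 ✓
C9: sp3 ✓
C10: sp2
C11: sp2
C12: sp3 ✓
C13: sp3 ✓
7 carbons are sp3.

7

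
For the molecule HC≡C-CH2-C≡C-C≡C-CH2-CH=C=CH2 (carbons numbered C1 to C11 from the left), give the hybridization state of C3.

C3 (4 σ bonds) has steric number 4: sp3.

sp^3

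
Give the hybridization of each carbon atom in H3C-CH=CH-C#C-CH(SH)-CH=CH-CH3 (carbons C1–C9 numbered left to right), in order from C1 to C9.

C1 sp3, C2 sp2, C3 sp2, C4 sp, C5 sp, C6 sp3, C7 sp2, C8 sp2, C9 sp3

C1 is sp3: 4 σ bonds, 4 electron-density regions.
C2 is sp2: 3 σ bonds, plus one π bond, 3 electron-density regions.
C3: 3 σ bonds, plus one π bond; 3 regions of electron density → sp2.
C4: 2 σ bonds, plus two π bonds; 2 regions of electron density → sp.
C5 has 2 σ bonds, plus two π bonds: steric number 2 → sp.
C6 (4 σ bonds) has steric number 4: sp3.
C7 (3 σ bonds, plus one π bond) has steric number 3: sp2.
C8 — 3 σ bonds, plus one π bond. Steric number 3, so sp2.
C9: 4 σ bonds; 4 regions of electron density → sp3.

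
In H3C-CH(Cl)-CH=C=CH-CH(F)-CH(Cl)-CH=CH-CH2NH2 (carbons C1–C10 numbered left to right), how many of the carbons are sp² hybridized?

C1: sp3
C2: sp3
C3: sp2 ✓
C4: sp
C5: sp2 ✓
C6: sp3
C7: sp3
C8: sp2 ✓
C9: sp2 ✓
C10: sp3
C3, C5, C8, C9 → 4 sp2 carbons.

4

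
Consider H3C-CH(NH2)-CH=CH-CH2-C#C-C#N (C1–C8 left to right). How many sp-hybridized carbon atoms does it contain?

C1: sp3
C2: sp3
C3: sp2
C4: sp2
C5: sp3
C6: sp ✓
C7: sp ✓
C8: sp ✓
C6, C7, C8 → 3 sp carbons.

3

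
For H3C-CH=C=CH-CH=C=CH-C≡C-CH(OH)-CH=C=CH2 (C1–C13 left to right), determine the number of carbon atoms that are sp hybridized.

C1: sp3
C2: sp2
C3: sp ✓
C4: sp2
C5: sp2
C6: sp ✓
C7: sp2
C8: sp ✓
C9: sp ✓
C10: sp3
C11: sp2
C12: sp ✓
C13: sp2
C3, C6, C8, C9, C12 → 5 sp carbons.

5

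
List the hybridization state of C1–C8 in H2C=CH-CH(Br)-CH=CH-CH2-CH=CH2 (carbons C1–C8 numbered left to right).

C1 — 3 σ bonds, plus one π bond. Steric number 3, so sp2.
C2 is sp2: 3 σ bonds, plus one π bond, 3 electron-density regions.
C3 — 4 σ bonds. Steric number 4, so sp3.
C4 — 3 σ bonds, plus one π bond. Steric number 3, so sp2.
C5 — 3 σ bonds, plus one π bond. Steric number 3, so sp2.
C6 is sp3: 4 σ bonds, 4 electron-density regions.
C7: 3 σ bonds, plus one π bond — 3 electron domains, sp2.
C8 (3 σ bonds, plus one π bond) has steric number 3: sp2.

C1 sp2, C2 sp2, C3 sp3, C4 sp2, C5 sp2, C6 sp3, C7 sp2, C8 sp2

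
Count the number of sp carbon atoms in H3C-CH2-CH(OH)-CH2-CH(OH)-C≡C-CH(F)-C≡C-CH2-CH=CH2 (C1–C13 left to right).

4

C1: sp3
C2: sp3
C3: sp3
C4: sp3
C5: sp3
C6: sp ✓
C7: sp ✓
C8: sp3
C9: sp ✓
C10: sp ✓
C11: sp3
C12: sp2
C13: sp2
C6, C7, C9, C10 → 4 sp carbons.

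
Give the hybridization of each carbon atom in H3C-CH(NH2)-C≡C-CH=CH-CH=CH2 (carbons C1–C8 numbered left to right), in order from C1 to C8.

C1 — 4 σ bonds. Steric number 4, so sp3.
C2 carries 4 σ bonds, giving a steric number of 4, so it is sp3.
C3 is sp: 2 σ bonds, plus two π bonds, 2 electron-density regions.
C4: 2 σ bonds, plus two π bonds — 2 electron domains, sp.
C5: 3 σ bonds, plus one π bond — 3 electron domains, sp2.
C6 (3 σ bonds, plus one π bond) has steric number 3: sp2.
C7 carries 3 σ bonds, plus one π bond, giving a steric number of 3, so it is sp2.
C8 — 3 σ bonds, plus one π bond. Steric number 3, so sp2.

C1 sp3, C2 sp3, C3 sp, C4 sp, C5 sp2, C6 sp2, C7 sp2, C8 sp2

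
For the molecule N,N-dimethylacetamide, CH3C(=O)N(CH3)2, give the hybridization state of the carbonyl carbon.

sp^2

The carbonyl carbon (3 σ bonds, plus one π bond) has steric number 3: sp2.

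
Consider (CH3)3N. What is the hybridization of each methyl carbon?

Each methyl carbon has 4 σ bonds: steric number 4 → sp3.

sp3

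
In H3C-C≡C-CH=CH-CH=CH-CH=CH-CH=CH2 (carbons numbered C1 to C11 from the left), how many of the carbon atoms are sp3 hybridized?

1

C1: sp3 ✓
C2: sp
C3: sp
C4: sp2
C5: sp2
C6: sp2
C7: sp2
C8: sp2
C9: sp2
C10: sp2
C11: sp2
C1 → 1 sp3 carbon.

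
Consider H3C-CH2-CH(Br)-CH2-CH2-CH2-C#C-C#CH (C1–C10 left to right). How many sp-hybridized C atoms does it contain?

C1: sp3
C2: sp3
C3: sp3
C4: sp3
C5: sp3
C6: sp3
C7: sp ✓
C8: sp ✓
C9: sp ✓
C10: sp ✓
C7, C8, C9, C10 → 4 sp carbons.

4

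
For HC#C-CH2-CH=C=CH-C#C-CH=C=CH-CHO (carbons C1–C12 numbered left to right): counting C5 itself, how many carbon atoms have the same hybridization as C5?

6

C5 is sp (two π bonds).
C1: sp ✓
C2: sp ✓
C3: sp3
C4: sp2
C5: sp ✓
C6: sp2
C7: sp ✓
C8: sp ✓
C9: sp2
C10: sp ✓
C11: sp2
C12: sp2
6 carbons are sp.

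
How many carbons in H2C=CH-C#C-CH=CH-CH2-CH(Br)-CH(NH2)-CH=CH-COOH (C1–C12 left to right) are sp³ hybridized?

3

C1: sp2
C2: sp2
C3: sp
C4: sp
C5: sp2
C6: sp2
C7: sp3 ✓
C8: sp3 ✓
C9: sp3 ✓
C10: sp2
C11: sp2
C12: sp2
C7, C8, C9 → 3 sp3 carbons.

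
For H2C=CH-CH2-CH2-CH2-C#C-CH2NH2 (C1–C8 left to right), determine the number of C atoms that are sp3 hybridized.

C1: sp2
C2: sp2
C3: sp3 ✓
C4: sp3 ✓
C5: sp3 ✓
C6: sp
C7: sp
C8: sp3 ✓
C3, C4, C5, C8 → 4 sp3 carbons.

4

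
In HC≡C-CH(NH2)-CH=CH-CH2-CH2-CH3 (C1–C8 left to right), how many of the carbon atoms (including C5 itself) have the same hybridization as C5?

C5 is sp2 (one π bond).
C1: sp
C2: sp
C3: sp3
C4: sp2 ✓
C5: sp2 ✓
C6: sp3
C7: sp3
C8: sp3
2 carbons are sp2.

2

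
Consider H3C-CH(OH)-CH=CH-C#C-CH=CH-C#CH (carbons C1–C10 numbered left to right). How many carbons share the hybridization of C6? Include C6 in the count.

4

C6 is sp (two π bonds).
C1: sp3
C2: sp3
C3: sp2
C4: sp2
C5: sp ✓
C6: sp ✓
C7: sp2
C8: sp2
C9: sp ✓
C10: sp ✓
4 carbons are sp.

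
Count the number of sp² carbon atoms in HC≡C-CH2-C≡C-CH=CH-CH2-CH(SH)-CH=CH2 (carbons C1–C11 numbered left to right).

C1: sp
C2: sp
C3: sp3
C4: sp
C5: sp
C6: sp2 ✓
C7: sp2 ✓
C8: sp3
C9: sp3
C10: sp2 ✓
C11: sp2 ✓
C6, C7, C10, C11 → 4 sp2 carbons.

4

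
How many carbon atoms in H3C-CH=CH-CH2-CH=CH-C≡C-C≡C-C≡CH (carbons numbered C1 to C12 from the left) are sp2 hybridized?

4

C1: sp3
C2: sp2 ✓
C3: sp2 ✓
C4: sp3
C5: sp2 ✓
C6: sp2 ✓
C7: sp
C8: sp
C9: sp
C10: sp
C11: sp
C12: sp
C2, C3, C5, C6 → 4 sp2 carbons.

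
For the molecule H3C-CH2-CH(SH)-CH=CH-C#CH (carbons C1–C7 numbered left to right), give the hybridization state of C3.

C3 — 4 σ bonds. Steric number 4, so sp3.

sp^3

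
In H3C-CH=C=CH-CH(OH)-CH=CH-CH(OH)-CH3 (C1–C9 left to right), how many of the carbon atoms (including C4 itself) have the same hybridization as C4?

4

C4 is sp2 (one π bond).
C1: sp3
C2: sp2 ✓
C3: sp
C4: sp2 ✓
C5: sp3
C6: sp2 ✓
C7: sp2 ✓
C8: sp3
C9: sp3
4 carbons are sp2.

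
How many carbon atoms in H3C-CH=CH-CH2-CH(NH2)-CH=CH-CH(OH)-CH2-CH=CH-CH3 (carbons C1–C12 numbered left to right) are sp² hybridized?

6

C1: sp3
C2: sp2 ✓
C3: sp2 ✓
C4: sp3
C5: sp3
C6: sp2 ✓
C7: sp2 ✓
C8: sp3
C9: sp3
C10: sp2 ✓
C11: sp2 ✓
C12: sp3
C2, C3, C6, C7, C10, C11 → 6 sp2 carbons.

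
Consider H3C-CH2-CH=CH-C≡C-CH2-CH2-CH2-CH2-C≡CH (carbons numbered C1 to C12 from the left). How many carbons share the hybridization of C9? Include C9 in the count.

C9 is sp3 (only σ bonds).
C1: sp3 ✓
C2: sp3 ✓
C3: sp2
C4: sp2
C5: sp
C6: sp
C7: sp3 ✓
C8: sp3 ✓
C9: sp3 ✓
C10: sp3 ✓
C11: sp
C12: sp
6 carbons are sp3.

6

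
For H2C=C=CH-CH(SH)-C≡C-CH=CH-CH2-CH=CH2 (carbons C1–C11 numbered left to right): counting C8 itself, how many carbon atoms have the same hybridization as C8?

6

C8 is sp2 (one π bond).
C1: sp2 ✓
C2: sp
C3: sp2 ✓
C4: sp3
C5: sp
C6: sp
C7: sp2 ✓
C8: sp2 ✓
C9: sp3
C10: sp2 ✓
C11: sp2 ✓
6 carbons are sp2.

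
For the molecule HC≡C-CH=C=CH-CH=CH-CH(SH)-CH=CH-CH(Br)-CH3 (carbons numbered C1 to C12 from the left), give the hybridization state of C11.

sp3

C11 is sp3: 4 σ bonds, 4 electron-density regions.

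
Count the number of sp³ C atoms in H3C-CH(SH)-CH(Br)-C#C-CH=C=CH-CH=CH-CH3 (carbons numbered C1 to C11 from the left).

C1: sp3 ✓
C2: sp3 ✓
C3: sp3 ✓
C4: sp
C5: sp
C6: sp2
C7: sp
C8: sp2
C9: sp2
C10: sp2
C11: sp3 ✓
C1, C2, C3, C11 → 4 sp3 carbons.

4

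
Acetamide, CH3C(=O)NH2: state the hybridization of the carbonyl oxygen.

The carbonyl oxygen: 1 σ bond and 2 lone pairs, plus one π bond — 3 electron domains, sp2.

sp^2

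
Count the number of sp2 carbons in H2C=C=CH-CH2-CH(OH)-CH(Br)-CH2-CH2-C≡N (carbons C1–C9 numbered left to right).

C1: sp2 ✓
C2: sp
C3: sp2 ✓
C4: sp3
C5: sp3
C6: sp3
C7: sp3
C8: sp3
C9: sp
C1, C3 → 2 sp2 carbons.

2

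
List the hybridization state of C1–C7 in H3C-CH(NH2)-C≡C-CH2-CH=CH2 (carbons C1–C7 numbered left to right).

C1 sp3, C2 sp3, C3 sp, C4 sp, C5 sp3, C6 sp2, C7 sp2

C1: 4 σ bonds; 4 regions of electron density → sp3.
C2 (4 σ bonds) has steric number 4: sp3.
C3 — 2 σ bonds, plus two π bonds. Steric number 2, so sp.
C4 carries 2 σ bonds, plus two π bonds, giving a steric number of 2, so it is sp.
C5 (4 σ bonds) has steric number 4: sp3.
C6 has 3 σ bonds, plus one π bond: steric number 3 → sp2.
C7 has 3 σ bonds, plus one π bond: steric number 3 → sp2.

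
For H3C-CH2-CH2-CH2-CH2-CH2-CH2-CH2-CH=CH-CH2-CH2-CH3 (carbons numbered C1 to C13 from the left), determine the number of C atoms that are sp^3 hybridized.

C1: sp3 ✓
C2: sp3 ✓
C3: sp3 ✓
C4: sp3 ✓
C5: sp3 ✓
C6: sp3 ✓
C7: sp3 ✓
C8: sp3 ✓
C9: sp2
C10: sp2
C11: sp3 ✓
C12: sp3 ✓
C13: sp3 ✓
C1, C2, C3, C4, C5, C6, C7, C8, C11, C12, C13 → 11 sp3 carbons.

11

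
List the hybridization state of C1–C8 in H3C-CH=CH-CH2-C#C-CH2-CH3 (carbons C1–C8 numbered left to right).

C1 has 4 σ bonds: steric number 4 → sp3.
C2 (3 σ bonds, plus one π bond) has steric number 3: sp2.
C3 (3 σ bonds, plus one π bond) has steric number 3: sp2.
C4 (4 σ bonds) has steric number 4: sp3.
C5: 2 σ bonds, plus two π bonds; 2 regions of electron density → sp.
C6 (2 σ bonds, plus two π bonds) has steric number 2: sp.
C7 carries 4 σ bonds, giving a steric number of 4, so it is sp3.
C8 is sp3: 4 σ bonds, 4 electron-density regions.

C1 sp3, C2 sp2, C3 sp2, C4 sp3, C5 sp, C6 sp, C7 sp3, C8 sp3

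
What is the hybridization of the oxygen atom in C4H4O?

sp^2

One O lone pair is in the aromatic π system (p orbital), the other is in an sp2 hybrid in the ring plane; O has two σ bonds + one in-plane lone pair → sp2.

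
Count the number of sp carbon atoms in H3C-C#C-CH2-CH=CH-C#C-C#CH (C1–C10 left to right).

6

C1: sp3
C2: sp ✓
C3: sp ✓
C4: sp3
C5: sp2
C6: sp2
C7: sp ✓
C8: sp ✓
C9: sp ✓
C10: sp ✓
C2, C3, C7, C8, C9, C10 → 6 sp carbons.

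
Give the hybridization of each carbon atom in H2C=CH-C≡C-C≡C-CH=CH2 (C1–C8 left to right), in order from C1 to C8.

C1 sp2, C2 sp2, C3 sp, C4 sp, C5 sp, C6 sp, C7 sp2, C8 sp2

C1 — 3 σ bonds, plus one π bond. Steric number 3, so sp2.
C2 has 3 σ bonds, plus one π bond: steric number 3 → sp2.
C3 is sp: 2 σ bonds, plus two π bonds, 2 electron-density regions.
C4 — 2 σ bonds, plus two π bonds. Steric number 2, so sp.
C5 has 2 σ bonds, plus two π bonds: steric number 2 → sp.
C6 (2 σ bonds, plus two π bonds) has steric number 2: sp.
C7 carries 3 σ bonds, plus one π bond, giving a steric number of 3, so it is sp2.
C8 carries 3 σ bonds, plus one π bond, giving a steric number of 3, so it is sp2.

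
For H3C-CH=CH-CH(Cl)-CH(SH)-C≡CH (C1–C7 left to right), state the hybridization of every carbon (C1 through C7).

C1 sp3, C2 sp2, C3 sp2, C4 sp3, C5 sp3, C6 sp, C7 sp

C1: 4 σ bonds — 4 electron domains, sp3.
C2 has 3 σ bonds, plus one π bond: steric number 3 → sp2.
C3 is sp2: 3 σ bonds, plus one π bond, 3 electron-density regions.
C4 — 4 σ bonds. Steric number 4, so sp3.
C5 (4 σ bonds) has steric number 4: sp3.
C6 is sp: 2 σ bonds, plus two π bonds, 2 electron-density regions.
C7 (2 σ bonds, plus two π bonds) has steric number 2: sp.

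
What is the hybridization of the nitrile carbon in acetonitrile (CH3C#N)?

The nitrile carbon: 2 σ bonds, plus two π bonds — 2 electron domains, sp.

sp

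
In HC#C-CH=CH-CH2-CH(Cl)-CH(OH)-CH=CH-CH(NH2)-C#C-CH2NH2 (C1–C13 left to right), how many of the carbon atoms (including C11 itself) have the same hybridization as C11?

4

C11 is sp (two π bonds).
C1: sp ✓
C2: sp ✓
C3: sp2
C4: sp2
C5: sp3
C6: sp3
C7: sp3
C8: sp2
C9: sp2
C10: sp3
C11: sp ✓
C12: sp ✓
C13: sp3
4 carbons are sp.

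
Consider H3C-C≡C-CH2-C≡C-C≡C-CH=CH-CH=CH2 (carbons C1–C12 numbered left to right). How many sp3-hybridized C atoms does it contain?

2

C1: sp3 ✓
C2: sp
C3: sp
C4: sp3 ✓
C5: sp
C6: sp
C7: sp
C8: sp
C9: sp2
C10: sp2
C11: sp2
C12: sp2
C1, C4 → 2 sp3 carbons.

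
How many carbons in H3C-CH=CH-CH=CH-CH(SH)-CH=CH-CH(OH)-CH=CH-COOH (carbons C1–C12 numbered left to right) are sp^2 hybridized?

C1: sp3
C2: sp2 ✓
C3: sp2 ✓
C4: sp2 ✓
C5: sp2 ✓
C6: sp3
C7: sp2 ✓
C8: sp2 ✓
C9: sp3
C10: sp2 ✓
C11: sp2 ✓
C12: sp2 ✓
C2, C3, C4, C5, C7, C8, C10, C11, C12 → 9 sp2 carbons.

9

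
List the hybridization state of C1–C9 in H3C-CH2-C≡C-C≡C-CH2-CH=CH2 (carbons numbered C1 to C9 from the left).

C1 sp3, C2 sp3, C3 sp, C4 sp, C5 sp, C6 sp, C7 sp3, C8 sp2, C9 sp2

C1 (4 σ bonds) has steric number 4: sp3.
C2 has 4 σ bonds: steric number 4 → sp3.
C3 (2 σ bonds, plus two π bonds) has steric number 2: sp.
C4: 2 σ bonds, plus two π bonds — 2 electron domains, sp.
C5: 2 σ bonds, plus two π bonds; 2 regions of electron density → sp.
C6 — 2 σ bonds, plus two π bonds. Steric number 2, so sp.
C7 — 4 σ bonds. Steric number 4, so sp3.
C8 has 3 σ bonds, plus one π bond: steric number 3 → sp2.
C9 is sp2: 3 σ bonds, plus one π bond, 3 electron-density regions.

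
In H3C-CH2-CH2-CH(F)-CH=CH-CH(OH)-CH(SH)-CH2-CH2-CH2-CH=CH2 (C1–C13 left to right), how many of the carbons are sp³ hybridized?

C1: sp3 ✓
C2: sp3 ✓
C3: sp3 ✓
C4: sp3 ✓
C5: sp2
C6: sp2
C7: sp3 ✓
C8: sp3 ✓
C9: sp3 ✓
C10: sp3 ✓
C11: sp3 ✓
C12: sp2
C13: sp2
C1, C2, C3, C4, C7, C8, C9, C10, C11 → 9 sp3 carbons.

9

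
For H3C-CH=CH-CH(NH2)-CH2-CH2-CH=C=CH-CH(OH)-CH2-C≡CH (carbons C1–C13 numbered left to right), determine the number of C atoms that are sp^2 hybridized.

C1: sp3
C2: sp2 ✓
C3: sp2 ✓
C4: sp3
C5: sp3
C6: sp3
C7: sp2 ✓
C8: sp
C9: sp2 ✓
C10: sp3
C11: sp3
C12: sp
C13: sp
C2, C3, C7, C9 → 4 sp2 carbons.

4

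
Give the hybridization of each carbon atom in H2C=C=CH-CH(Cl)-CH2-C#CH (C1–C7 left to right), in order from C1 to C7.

C1 — 3 σ bonds, plus one π bond. Steric number 3, so sp2.
C2 carries 2 σ bonds, plus two π bonds, giving a steric number of 2, so it is sp.
C3 has 3 σ bonds, plus one π bond: steric number 3 → sp2.
C4: 4 σ bonds; 4 regions of electron density → sp3.
C5 (4 σ bonds) has steric number 4: sp3.
C6 (2 σ bonds, plus two π bonds) has steric number 2: sp.
C7 has 2 σ bonds, plus two π bonds: steric number 2 → sp.

C1 sp2, C2 sp, C3 sp2, C4 sp3, C5 sp3, C6 sp, C7 sp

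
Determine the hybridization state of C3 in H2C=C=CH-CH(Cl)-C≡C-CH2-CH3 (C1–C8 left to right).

C3 carries 3 σ bonds, plus one π bond, giving a steric number of 3, so it is sp2.

sp^2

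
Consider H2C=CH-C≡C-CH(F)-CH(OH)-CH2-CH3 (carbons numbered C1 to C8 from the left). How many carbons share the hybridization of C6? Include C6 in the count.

4

C6 is sp3 (only σ bonds).
C1: sp2
C2: sp2
C3: sp
C4: sp
C5: sp3 ✓
C6: sp3 ✓
C7: sp3 ✓
C8: sp3 ✓
4 carbons are sp3.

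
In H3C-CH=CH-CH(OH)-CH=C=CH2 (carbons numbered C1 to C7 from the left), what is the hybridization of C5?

sp²

C5 — 3 σ bonds, plus one π bond. Steric number 3, so sp2.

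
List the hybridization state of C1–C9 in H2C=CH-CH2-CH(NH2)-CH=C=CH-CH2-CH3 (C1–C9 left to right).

C1 carries 3 σ bonds, plus one π bond, giving a steric number of 3, so it is sp2.
C2 has 3 σ bonds, plus one π bond: steric number 3 → sp2.
C3 (4 σ bonds) has steric number 4: sp3.
C4 — 4 σ bonds. Steric number 4, so sp3.
C5: 3 σ bonds, plus one π bond — 3 electron domains, sp2.
C6: 2 σ bonds, plus two π bonds — 2 electron domains, sp.
C7 (3 σ bonds, plus one π bond) has steric number 3: sp2.
C8: 4 σ bonds; 4 regions of electron density → sp3.
C9: 4 σ bonds — 4 electron domains, sp3.

C1 sp2, C2 sp2, C3 sp3, C4 sp3, C5 sp2, C6 sp, C7 sp2, C8 sp3, C9 sp3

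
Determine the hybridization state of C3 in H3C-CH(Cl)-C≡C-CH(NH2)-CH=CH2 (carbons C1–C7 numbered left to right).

C3 — 2 σ bonds, plus two π bonds. Steric number 2, so sp.

sp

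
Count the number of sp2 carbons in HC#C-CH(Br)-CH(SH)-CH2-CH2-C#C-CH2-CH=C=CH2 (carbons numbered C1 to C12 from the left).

C1: sp
C2: sp
C3: sp3
C4: sp3
C5: sp3
C6: sp3
C7: sp
C8: sp
C9: sp3
C10: sp2 ✓
C11: sp
C12: sp2 ✓
C10, C12 → 2 sp2 carbons.

2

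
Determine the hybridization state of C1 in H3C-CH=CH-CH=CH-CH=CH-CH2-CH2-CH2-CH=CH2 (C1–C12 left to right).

sp3

C1 is sp3: 4 σ bonds, 4 electron-density regions.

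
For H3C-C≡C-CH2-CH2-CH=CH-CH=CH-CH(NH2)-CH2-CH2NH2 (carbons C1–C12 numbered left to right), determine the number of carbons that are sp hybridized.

C1: sp3
C2: sp ✓
C3: sp ✓
C4: sp3
C5: sp3
C6: sp2
C7: sp2
C8: sp2
C9: sp2
C10: sp3
C11: sp3
C12: sp3
C2, C3 → 2 sp carbons.

2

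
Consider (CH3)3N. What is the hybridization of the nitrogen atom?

The nitrogen atom has 3 σ bonds and 1 lone pair: steric number 4 → sp3.

sp^3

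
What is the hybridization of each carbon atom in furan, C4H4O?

sp²

Each carbon atom has 3 σ bonds, plus one π bond: steric number 3 → sp2.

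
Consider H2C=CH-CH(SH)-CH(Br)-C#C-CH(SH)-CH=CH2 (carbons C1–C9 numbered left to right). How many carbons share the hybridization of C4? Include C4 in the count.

3

C4 is sp3 (only σ bonds).
C1: sp2
C2: sp2
C3: sp3 ✓
C4: sp3 ✓
C5: sp
C6: sp
C7: sp3 ✓
C8: sp2
C9: sp2
3 carbons are sp3.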